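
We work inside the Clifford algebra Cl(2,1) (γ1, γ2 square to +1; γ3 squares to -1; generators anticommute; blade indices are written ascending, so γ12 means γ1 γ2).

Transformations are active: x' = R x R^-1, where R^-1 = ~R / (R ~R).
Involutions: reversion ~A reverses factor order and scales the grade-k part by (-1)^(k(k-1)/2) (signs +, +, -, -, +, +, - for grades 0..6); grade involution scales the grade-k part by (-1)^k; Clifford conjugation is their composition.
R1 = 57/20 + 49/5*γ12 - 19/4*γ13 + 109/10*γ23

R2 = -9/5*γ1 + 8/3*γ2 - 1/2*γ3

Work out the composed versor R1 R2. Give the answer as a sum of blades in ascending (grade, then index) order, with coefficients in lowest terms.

Distribute over the terms of R2 (each basis-blade product reordered to ascending indices, repeated generators contracted through their squares):
R1 (-9/5*γ1) = -513/100*γ1 + 441/25*γ2 - 171/20*γ3 - 981/50*γ123
R1 (8/3*γ2) = 392/15*γ1 + 38/5*γ2 - 436/15*γ3 + 38/3*γ123
R1 (-1/2*γ3) = -19/8*γ1 + 109/20*γ2 - 57/40*γ3 - 49/10*γ123
Summing the partial products and collecting blades:
Answer: 11177/600*γ1 + 3069/100*γ2 - 937/24*γ3 - 889/75*γ123


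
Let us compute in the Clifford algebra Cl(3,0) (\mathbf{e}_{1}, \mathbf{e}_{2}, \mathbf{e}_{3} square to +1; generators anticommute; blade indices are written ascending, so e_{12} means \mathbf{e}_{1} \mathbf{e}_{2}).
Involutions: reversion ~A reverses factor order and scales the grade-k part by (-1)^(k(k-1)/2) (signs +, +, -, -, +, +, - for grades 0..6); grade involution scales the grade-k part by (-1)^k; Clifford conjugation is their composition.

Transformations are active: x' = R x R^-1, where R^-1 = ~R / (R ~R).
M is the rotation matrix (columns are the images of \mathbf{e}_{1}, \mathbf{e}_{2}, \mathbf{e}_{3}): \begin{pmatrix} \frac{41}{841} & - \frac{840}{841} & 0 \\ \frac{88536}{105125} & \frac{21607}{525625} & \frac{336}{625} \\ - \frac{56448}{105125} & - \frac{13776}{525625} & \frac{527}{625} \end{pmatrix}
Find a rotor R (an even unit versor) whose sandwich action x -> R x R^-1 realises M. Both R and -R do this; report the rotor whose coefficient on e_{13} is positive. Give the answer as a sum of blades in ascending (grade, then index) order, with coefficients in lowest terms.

Method: write R = a + b12*e_{12} + b13*e_{13} + b23*e_{23} with a^2 + b12^2 + b13^2 + b23^2 = 1 (so R^-1 = ~R). Expanding the columns R e_j ~R gives tr M = 4a^2 - 1 and, from the antisymmetric part, M21 - M12 = -4a*b12, M13 - M31 = 4a*b13, M32 - M23 = -4a*b23.
Here tr M = \frac{490439}{525625}, so a^2 = (1 + tr M)/4 = \frac{254016}{525625} and a = ±\frac{504}{725}. Taking a = \frac{504}{725}: M21 - M12 = \frac{193536}{105125}, M13 - M31 = \frac{56448}{105125}, M32 - M23 = -\frac{296352}{525625}, giving b12 = -\frac{96}{145}, b13 = \frac{28}{145}, b23 = \frac{147}{725}, i.e. R = \frac{504}{725} - \frac{96}{145} e_{12} + \frac{28}{145} e_{13} + \frac{147}{725} e_{23}.
Its e_{13} coefficient is already positive.
Answer: \frac{504}{725} - \frac{96}{145} e_{12} + \frac{28}{145} e_{13} + \frac{147}{725} e_{23}. Note: both R and -R realise this M (trace \frac{490439}{525625}); the covering map identifies them, and the e_{13}-coefficient sign is the tie-breaker.


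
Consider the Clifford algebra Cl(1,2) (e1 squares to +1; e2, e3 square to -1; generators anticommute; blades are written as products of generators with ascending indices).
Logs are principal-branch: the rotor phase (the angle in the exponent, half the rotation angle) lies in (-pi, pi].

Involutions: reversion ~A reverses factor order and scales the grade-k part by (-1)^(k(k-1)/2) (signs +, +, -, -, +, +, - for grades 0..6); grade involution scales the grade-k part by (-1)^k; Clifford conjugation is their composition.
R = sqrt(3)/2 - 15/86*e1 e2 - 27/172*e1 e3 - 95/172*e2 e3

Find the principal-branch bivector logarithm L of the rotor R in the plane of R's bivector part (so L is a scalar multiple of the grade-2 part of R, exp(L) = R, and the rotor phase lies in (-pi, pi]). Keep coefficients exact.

The scalar part of R is sqrt(3)/2, and that scalar determines the rotor phase on the principal branch; recovering the unit plane as bivector-part over sine of the phase gives L = phase * plane.
Concretely: cos(phase) = sqrt(3)/2 gives phase = ±pi/6, and since phase/sin(phase) is even the sign is immaterial: L = (phase/sin(phase)) * <R>_2 = (pi/3) * <R>_2.
Answer: -5*pi/86*e1 e2 - 9*pi/172*e1 e3 - 95*pi/516*e2 e3


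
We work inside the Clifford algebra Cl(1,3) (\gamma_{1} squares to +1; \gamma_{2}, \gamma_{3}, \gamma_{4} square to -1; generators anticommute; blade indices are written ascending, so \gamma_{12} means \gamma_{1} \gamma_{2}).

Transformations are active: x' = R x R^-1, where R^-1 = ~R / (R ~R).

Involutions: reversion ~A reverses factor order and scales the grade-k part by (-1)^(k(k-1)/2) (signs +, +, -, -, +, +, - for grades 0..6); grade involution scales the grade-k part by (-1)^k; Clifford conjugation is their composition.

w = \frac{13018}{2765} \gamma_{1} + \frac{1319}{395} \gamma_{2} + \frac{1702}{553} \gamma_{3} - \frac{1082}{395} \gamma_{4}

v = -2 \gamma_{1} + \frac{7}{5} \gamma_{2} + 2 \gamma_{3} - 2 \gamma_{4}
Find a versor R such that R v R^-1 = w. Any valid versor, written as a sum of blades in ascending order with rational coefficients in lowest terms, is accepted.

R = v + w = \frac{7488}{2765} \gamma_{1} + \frac{1872}{395} \gamma_{2} + \frac{2808}{553} \gamma_{3} - \frac{1872}{395} \gamma_{4} works: the equal norms (-\frac{149}{25}) guarantee its sandwich swaps v into w.
Answer: \frac{7488}{2765} \gamma_{1} + \frac{1872}{395} \gamma_{2} + \frac{2808}{553} \gamma_{3} - \frac{1872}{395} \gamma_{4}


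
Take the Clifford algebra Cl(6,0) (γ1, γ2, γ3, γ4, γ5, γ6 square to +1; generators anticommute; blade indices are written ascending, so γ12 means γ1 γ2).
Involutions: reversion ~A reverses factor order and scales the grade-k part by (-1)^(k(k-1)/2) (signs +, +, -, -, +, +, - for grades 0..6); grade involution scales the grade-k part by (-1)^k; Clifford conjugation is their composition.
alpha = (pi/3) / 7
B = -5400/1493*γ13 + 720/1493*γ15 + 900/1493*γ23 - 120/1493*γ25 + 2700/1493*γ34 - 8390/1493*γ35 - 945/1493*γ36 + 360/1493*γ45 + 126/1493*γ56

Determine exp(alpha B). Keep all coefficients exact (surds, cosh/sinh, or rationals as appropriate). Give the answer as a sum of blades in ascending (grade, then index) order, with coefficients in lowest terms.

B^2 term by term: the squares give (-5400/1493)^2*(γ13)^2 + (720/1493)^2*(γ15)^2 + (900/1493)^2*(γ23)^2 + (-120/1493)^2*(γ25)^2 + (2700/1493)^2*(γ34)^2 + (-8390/1493)^2*(γ35)^2 + (-945/1493)^2*(γ36)^2 + (360/1493)^2*(γ45)^2 + (126/1493)^2*(γ56)^2 = 29160000/2229049*(-1) + 518400/2229049*(-1) + 810000/2229049*(-1) + 14400/2229049*(-1) + 7290000/2229049*(-1) + 70392100/2229049*(-1) + 893025/2229049*(-1) + 129600/2229049*(-1) + 15876/2229049*(-1) = -49 (each basis 2-blade squares to minus the product of its generators' squares); cross terms between blades sharing an index anticommute and cancel; the commuting (index-disjoint) pairs give grade-4 terms 2*c*c'*(blade product), which cancel blade by blade — γ1235: -1296000/2229049 + 1296000/2229049 = 0; γ1345: -3888000/2229049 + 3888000/2229049 = 0; γ1356: -1360800/2229049 + 1360800/2229049 = 0; γ2345: 648000/2229049 - 648000/2229049 = 0; γ2356: 226800/2229049 - 226800/2229049 = 0; γ3456: 680400/2229049 - 680400/2229049 = 0 — confirming B is simple. So B^2 = -49.
B^2 = -49 — since the square is negative, the closed form is circular: l = 7, alpha*l = pi/3, so exp(alpha B) = cos(pi/3) + (sin(pi/3)/7)*B = 1/2 + (sqrt(3)/14)*B.
Answer: 1/2 - 2700*sqrt(3)/10451*γ13 + 360*sqrt(3)/10451*γ15 + 450*sqrt(3)/10451*γ23 - 60*sqrt(3)/10451*γ25 + 1350*sqrt(3)/10451*γ34 - 4195*sqrt(3)/10451*γ35 - 135*sqrt(3)/2986*γ36 + 180*sqrt(3)/10451*γ45 + 9*sqrt(3)/1493*γ56


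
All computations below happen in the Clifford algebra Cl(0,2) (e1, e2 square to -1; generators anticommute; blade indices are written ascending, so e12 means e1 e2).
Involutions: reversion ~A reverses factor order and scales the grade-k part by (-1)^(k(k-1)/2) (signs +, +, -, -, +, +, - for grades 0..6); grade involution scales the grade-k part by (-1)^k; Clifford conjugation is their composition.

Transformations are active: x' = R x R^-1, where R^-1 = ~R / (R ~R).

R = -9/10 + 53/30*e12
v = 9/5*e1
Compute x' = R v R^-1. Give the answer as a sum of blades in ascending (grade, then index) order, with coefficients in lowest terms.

~R = -9/10 - 53/30*e12, and R ~R = 1769/450, so R^-1 = ~R / (1769/450).
R v = -81/50*e1 + 159/50*e2
Answer: -1872/1769*e1 - 12879/8845*e2


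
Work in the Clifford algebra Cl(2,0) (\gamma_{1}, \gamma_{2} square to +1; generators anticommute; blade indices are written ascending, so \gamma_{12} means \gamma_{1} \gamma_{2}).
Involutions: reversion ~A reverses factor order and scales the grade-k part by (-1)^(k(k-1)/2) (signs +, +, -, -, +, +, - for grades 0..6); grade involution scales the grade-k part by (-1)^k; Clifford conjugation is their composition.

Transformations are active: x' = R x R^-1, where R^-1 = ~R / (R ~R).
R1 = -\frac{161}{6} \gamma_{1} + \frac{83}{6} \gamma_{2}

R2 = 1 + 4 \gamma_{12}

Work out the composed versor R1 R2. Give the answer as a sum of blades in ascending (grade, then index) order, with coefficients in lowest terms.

Distribute over the terms of R1 (each basis-blade product reordered to ascending indices, repeated generators contracted through their squares):
(-\frac{161}{6} \gamma_{1}) R2 = -\frac{161}{6} \gamma_{1} - \frac{322}{3} \gamma_{2}
(\frac{83}{6} \gamma_{2}) R2 = -\frac{166}{3} \gamma_{1} + \frac{83}{6} \gamma_{2}
Summing the partial products and collecting blades:
Answer: -\frac{493}{6} \gamma_{1} - \frac{187}{2} \gamma_{2}


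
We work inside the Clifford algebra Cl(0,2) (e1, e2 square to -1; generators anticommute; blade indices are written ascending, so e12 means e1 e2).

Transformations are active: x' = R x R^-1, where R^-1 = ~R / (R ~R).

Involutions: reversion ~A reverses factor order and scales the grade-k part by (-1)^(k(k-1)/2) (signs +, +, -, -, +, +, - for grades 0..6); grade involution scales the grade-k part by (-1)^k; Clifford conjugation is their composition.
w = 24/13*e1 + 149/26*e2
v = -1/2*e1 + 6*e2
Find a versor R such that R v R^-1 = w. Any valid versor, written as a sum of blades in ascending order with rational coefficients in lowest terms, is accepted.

R = v + w = 35/26*e1 + 305/26*e2 works: the equal norms (-145/4) guarantee its sandwich swaps v into w.
Answer: 35/26*e1 + 305/26*e2


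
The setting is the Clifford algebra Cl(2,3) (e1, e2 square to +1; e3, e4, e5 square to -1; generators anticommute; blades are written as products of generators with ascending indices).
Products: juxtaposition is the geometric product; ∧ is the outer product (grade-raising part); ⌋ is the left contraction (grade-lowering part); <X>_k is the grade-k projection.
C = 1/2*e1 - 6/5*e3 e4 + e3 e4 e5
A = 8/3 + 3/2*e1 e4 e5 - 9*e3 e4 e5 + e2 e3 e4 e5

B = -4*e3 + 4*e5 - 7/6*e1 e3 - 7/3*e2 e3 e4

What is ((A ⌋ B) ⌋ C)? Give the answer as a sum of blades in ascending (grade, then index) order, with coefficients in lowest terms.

step 1: -32/3*e3 + 32/3*e5 - 28/9*e1 e3 - 56/9*e2 e3 e4
step 2: -64/5*e4 - 32/3*e3 e4 + 32/3*e4 e5
Answer: -64/5*e4 - 32/3*e3 e4 + 32/3*e4 e5


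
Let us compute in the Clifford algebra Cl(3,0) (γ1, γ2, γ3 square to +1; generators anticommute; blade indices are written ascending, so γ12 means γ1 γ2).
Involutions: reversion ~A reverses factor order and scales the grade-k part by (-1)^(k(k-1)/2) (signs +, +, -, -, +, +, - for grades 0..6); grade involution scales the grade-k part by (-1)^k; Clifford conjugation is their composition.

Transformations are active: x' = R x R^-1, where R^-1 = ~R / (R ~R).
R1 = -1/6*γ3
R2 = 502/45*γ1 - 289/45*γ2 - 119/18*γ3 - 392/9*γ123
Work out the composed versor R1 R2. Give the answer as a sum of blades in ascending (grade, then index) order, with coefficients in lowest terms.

Distribute over the terms of R1 (each basis-blade product reordered to ascending indices, repeated generators contracted through their squares):
(-1/6*γ3) R2 = 119/108 + 196/27*γ12 + 251/135*γ13 - 289/270*γ23
Answer: 119/108 + 196/27*γ12 + 251/135*γ13 - 289/270*γ23


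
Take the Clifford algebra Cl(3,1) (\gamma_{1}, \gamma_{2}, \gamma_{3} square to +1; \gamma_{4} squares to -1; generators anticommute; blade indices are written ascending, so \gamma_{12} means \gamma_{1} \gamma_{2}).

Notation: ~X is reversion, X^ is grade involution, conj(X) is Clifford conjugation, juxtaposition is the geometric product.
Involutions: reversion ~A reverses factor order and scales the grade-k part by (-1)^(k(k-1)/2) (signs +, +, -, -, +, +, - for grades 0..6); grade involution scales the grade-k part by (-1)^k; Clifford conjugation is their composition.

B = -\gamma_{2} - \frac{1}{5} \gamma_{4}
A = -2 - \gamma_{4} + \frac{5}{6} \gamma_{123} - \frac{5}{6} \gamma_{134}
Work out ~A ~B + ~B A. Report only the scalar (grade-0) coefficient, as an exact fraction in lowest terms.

first term: -\frac{1}{5} + 2 \gamma_{2} + \frac{2}{5} \gamma_{4} - \frac{2}{3} \gamma_{13} - \gamma_{24} - \frac{2}{3} \gamma_{1234}
second term: -\frac{1}{5} + 2 \gamma_{2} + \frac{2}{5} \gamma_{4} + \frac{2}{3} \gamma_{13} + \gamma_{24} - \frac{2}{3} \gamma_{1234}
Answer: -\frac{2}{5}


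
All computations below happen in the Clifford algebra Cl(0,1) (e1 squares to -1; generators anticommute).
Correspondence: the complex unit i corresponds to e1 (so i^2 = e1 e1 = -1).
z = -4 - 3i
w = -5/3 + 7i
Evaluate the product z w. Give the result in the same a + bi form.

In blades: z = -4 - 3*e1, w = -5/3 + 7*e1.
Distribute z over w term by term (generator squares from the signature, products reordered to ascending indices): (-4)*w = 20/3 - 28*e1; (-3*e1)*w = 21 + 5*e1.
Sum: 83/3 - 23*e1; translating back through the correspondence:
Answer: 83/3 - 23i


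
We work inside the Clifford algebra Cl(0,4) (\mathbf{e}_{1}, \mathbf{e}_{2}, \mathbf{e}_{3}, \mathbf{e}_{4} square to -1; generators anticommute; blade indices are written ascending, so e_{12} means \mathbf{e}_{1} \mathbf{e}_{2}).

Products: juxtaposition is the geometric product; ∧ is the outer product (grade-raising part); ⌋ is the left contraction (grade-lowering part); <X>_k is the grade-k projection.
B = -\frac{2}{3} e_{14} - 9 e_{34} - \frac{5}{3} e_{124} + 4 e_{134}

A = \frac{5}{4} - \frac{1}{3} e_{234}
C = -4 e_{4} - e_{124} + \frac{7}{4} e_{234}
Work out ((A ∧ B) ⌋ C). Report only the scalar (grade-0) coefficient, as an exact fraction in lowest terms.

step 1: -\frac{5}{6} e_{14} - \frac{45}{4} e_{34} - \frac{25}{12} e_{124} + 5 e_{134}
step 2: \frac{25}{12} + \frac{985}{48} e_{2}
Answer: \frac{25}{12}


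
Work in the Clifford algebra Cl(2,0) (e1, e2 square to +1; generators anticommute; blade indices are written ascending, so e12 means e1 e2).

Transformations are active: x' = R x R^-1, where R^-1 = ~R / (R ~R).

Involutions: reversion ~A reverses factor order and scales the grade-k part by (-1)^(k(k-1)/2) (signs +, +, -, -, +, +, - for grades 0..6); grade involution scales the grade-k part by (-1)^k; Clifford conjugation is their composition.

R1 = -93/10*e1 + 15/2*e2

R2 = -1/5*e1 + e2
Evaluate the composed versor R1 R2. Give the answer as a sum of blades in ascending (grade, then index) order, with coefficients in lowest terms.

Distribute over the terms of R1 (each basis-blade product reordered to ascending indices, repeated generators contracted through their squares):
(-93/10*e1) R2 = 93/50 - 93/10*e12
(15/2*e2) R2 = 15/2 + 3/2*e12
Summing the partial products and collecting blades:
Answer: 234/25 - 39/5*e12


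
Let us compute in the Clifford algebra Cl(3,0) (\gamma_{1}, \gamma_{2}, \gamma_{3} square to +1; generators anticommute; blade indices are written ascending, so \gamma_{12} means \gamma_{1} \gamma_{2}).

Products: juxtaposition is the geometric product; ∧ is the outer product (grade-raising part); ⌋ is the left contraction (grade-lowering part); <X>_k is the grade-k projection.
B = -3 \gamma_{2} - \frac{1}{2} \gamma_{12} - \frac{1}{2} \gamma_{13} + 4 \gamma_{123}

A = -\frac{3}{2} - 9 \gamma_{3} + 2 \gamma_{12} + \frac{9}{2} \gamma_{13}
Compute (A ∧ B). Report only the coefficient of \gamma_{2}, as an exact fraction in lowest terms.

step 1: \frac{9}{2} \gamma_{2} + \frac{3}{4} \gamma_{12} + \frac{3}{4} \gamma_{13} - 27 \gamma_{23} + 12 \gamma_{123}
Answer: \frac{9}{2}


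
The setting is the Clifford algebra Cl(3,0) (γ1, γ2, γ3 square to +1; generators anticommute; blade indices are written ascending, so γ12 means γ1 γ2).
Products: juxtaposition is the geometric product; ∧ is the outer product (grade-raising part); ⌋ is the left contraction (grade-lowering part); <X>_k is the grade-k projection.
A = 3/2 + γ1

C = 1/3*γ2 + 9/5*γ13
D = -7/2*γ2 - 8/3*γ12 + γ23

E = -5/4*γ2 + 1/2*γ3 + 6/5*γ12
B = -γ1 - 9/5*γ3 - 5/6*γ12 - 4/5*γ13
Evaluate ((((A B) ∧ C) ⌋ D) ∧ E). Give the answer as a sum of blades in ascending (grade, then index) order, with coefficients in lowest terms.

step 1: -1 - 3/2*γ1 - 5/6*γ2 - 7/2*γ3 - 5/4*γ12 - 3*γ13
step 2: -1/3*γ2 - 1/2*γ12 - 9/5*γ13 + 7/6*γ23 + 5/2*γ123
step 3: -4/3 - 8/9*γ1 - 1/3*γ3
step 4: 5/3*γ2 - 2/3*γ3 - 22/45*γ12 - 4/9*γ13 - 5/12*γ23 - 2/5*γ123
Answer: 5/3*γ2 - 2/3*γ3 - 22/45*γ12 - 4/9*γ13 - 5/12*γ23 - 2/5*γ123


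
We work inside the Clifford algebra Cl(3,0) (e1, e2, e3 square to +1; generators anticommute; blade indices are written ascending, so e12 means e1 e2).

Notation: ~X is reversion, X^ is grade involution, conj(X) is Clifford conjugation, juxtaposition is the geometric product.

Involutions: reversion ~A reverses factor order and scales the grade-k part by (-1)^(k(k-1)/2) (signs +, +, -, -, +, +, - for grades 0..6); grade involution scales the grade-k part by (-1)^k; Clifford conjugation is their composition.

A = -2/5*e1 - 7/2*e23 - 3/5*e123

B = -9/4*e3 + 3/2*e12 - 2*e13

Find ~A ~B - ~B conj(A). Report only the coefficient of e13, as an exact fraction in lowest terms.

first term: -243/40*e2 + 1/10*e3 + 113/20*e12 + 123/20*e13
second term: 291/40*e2 - 17/10*e3 - 113/20*e12 - 87/20*e13
Answer: 21/2


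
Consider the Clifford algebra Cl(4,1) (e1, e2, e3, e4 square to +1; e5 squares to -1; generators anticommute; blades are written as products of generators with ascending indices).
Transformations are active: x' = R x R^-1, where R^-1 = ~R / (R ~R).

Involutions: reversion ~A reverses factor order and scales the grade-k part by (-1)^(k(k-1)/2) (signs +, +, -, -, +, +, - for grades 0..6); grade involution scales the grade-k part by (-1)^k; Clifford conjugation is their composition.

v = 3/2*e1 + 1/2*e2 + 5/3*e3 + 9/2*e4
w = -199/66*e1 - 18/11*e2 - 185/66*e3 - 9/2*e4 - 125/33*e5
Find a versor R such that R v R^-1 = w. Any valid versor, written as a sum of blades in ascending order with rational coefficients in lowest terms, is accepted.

Since q(v) = q(w) = 919/36, the sum R = v + w = -50/33*e1 - 25/22*e2 - 25/22*e3 - 125/33*e5 does the job whenever invertible.
Answer: -50/33*e1 - 25/22*e2 - 25/22*e3 - 125/33*e5


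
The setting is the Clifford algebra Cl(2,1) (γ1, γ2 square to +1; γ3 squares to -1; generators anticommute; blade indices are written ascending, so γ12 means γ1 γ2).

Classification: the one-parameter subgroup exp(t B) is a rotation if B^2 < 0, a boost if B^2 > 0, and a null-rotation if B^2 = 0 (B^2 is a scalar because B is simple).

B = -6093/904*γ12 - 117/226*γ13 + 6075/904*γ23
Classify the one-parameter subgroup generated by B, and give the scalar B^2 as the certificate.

B^2 term by term: the squares give (-6093/904)^2*(γ12)^2 + (-117/226)^2*(γ13)^2 + (6075/904)^2*(γ23)^2 = 37124649/817216*(-1) + 13689/51076*(+1) + 36905625/817216*(+1) = 0 (each basis 2-blade squares to minus the product of its generators' squares); cross terms between blades sharing an index anticommute and cancel. So B^2 = 0.
Answer: null-rotation, certificate B^2 = 0. B^2 = 0 is basis-independent, so its sign is the whole story.


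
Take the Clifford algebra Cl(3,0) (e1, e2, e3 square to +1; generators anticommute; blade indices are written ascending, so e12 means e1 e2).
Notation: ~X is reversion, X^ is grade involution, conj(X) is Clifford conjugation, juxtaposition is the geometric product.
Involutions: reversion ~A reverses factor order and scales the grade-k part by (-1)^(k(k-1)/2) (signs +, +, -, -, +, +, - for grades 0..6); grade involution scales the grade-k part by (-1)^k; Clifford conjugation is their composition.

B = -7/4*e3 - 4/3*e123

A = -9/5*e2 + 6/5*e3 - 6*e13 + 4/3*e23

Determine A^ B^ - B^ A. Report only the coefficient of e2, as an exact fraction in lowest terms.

first term: -21/10 - 221/18*e1 - 17/3*e2 - 8/5*e12 - 12/5*e13 + 63/20*e23
second term: 21/10 + 157/18*e1 - 31/3*e2 + 8/5*e12 + 12/5*e13 + 63/20*e23
Answer: 14/3


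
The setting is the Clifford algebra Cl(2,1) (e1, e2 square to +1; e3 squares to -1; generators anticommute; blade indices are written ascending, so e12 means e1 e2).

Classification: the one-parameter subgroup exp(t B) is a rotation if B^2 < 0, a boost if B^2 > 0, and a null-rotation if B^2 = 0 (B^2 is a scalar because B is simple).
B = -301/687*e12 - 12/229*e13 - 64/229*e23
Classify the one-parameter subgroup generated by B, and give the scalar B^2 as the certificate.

B^2 term by term: the squares give (-301/687)^2*(e12)^2 + (-12/229)^2*(e13)^2 + (-64/229)^2*(e23)^2 = 90601/471969*(-1) + 144/52441*(+1) + 4096/52441*(+1) = -1/9 (each basis 2-blade squares to minus the product of its generators' squares); cross terms between blades sharing an index anticommute and cancel. So B^2 = -1/9.
Answer: rotation, certificate B^2 = -1/9. The class reads off the invariant scalar -1/9 directly.


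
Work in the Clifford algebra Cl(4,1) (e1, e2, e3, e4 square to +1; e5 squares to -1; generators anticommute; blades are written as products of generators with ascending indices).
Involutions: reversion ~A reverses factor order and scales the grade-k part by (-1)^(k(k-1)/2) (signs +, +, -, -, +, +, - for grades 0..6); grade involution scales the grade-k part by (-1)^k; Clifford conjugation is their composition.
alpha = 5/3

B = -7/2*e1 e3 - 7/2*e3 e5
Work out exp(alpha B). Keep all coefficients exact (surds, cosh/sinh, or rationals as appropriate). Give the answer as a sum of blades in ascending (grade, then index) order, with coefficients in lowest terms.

B^2 term by term: the squares give (-7/2)^2*(e1 e3)^2 + (-7/2)^2*(e3 e5)^2 = 49/4*(-1) + 49/4*(+1) = 0 (each basis 2-blade squares to minus the product of its generators' squares); cross terms between blades sharing an index anticommute and cancel. So B^2 = 0.
B^2 = 0, and the exponential is exactly linear here: exp(alpha B) = 1 + alpha B (parabolic case).
Answer: 1 - 35/6*e1 e3 - 35/6*e3 e5


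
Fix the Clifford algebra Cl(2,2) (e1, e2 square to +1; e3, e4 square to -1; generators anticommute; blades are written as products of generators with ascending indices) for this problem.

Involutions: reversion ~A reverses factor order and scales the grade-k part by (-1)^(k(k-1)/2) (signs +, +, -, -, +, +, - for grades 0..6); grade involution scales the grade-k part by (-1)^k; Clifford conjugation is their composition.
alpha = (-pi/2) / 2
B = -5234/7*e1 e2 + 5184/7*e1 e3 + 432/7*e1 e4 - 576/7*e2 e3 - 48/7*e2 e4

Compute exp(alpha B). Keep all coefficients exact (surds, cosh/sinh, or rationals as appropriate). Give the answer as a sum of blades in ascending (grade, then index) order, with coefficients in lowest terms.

B^2 term by term: the squares give (-5234/7)^2*(e1 e2)^2 + (5184/7)^2*(e1 e3)^2 + (432/7)^2*(e1 e4)^2 + (-576/7)^2*(e2 e3)^2 + (-48/7)^2*(e2 e4)^2 = 27394756/49*(-1) + 26873856/49*(+1) + 186624/49*(+1) + 331776/49*(+1) + 2304/49*(+1) = -4 (each basis 2-blade squares to minus the product of its generators' squares); cross terms between blades sharing an index anticommute and cancel; the commuting (index-disjoint) pairs give grade-4 terms 2*c*c'*(blade product), which cancel blade by blade — e1 e2 e3 e4: 497664/49 - 497664/49 = 0 — confirming B is simple. So B^2 = -4.
B^2 = -4 — since the square is negative, the closed form is circular: l = 2, alpha*l = -pi/2, so exp(alpha B) = cos(-pi/2) + (sin(-pi/2)/2)*B = 0 + (-1/2)*B.
Answer: 2617/7*e1 e2 - 2592/7*e1 e3 - 216/7*e1 e4 + 288/7*e2 e3 + 24/7*e2 e4


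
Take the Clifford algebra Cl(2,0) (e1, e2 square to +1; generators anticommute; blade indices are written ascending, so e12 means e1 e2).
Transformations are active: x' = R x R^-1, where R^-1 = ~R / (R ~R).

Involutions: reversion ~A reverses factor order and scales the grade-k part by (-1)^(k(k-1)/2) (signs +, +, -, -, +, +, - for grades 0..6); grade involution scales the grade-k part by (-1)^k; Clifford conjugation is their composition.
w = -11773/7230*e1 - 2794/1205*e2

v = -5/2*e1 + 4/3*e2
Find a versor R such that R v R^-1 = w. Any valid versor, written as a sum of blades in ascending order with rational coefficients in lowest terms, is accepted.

R = v + w = -14924/3615*e1 - 3562/3615*e2 works: the equal norms (289/36) guarantee its sandwich swaps v into w.
Answer: -14924/3615*e1 - 3562/3615*e2


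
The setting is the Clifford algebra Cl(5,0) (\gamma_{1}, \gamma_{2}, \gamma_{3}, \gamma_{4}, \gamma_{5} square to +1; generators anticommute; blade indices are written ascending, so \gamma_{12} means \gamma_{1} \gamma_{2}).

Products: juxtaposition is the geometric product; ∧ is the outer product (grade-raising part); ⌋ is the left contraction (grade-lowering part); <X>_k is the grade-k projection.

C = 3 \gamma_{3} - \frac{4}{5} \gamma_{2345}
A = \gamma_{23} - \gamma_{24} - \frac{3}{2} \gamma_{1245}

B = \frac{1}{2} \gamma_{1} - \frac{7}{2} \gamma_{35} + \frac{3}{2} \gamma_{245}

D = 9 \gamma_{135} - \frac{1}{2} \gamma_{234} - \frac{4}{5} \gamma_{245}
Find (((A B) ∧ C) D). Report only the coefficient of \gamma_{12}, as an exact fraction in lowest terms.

step 1: \frac{9}{4} \gamma_{1} + \frac{3}{2} \gamma_{5} - \frac{7}{2} \gamma_{25} + \frac{1}{2} \gamma_{123} - \frac{1}{2} \gamma_{124} + \frac{3}{4} \gamma_{245} - \frac{3}{2} \gamma_{345} + \frac{21}{4} \gamma_{1234} - \frac{7}{2} \gamma_{2345}
step 2: \frac{27}{4} \gamma_{13} - \frac{9}{2} \gamma_{35} + \frac{21}{2} \gamma_{235} + \frac{3}{2} \gamma_{1234} + \frac{9}{4} \gamma_{2345} - \frac{9}{5} \gamma_{12345}
step 3: \frac{165}{4} \gamma_{1} - \frac{9}{5} \gamma_{3} - \frac{495}{8} \gamma_{5} + \frac{189}{2} \gamma_{12} + \frac{36}{25} \gamma_{13} + \frac{9}{10} \gamma_{15} - \frac{81}{5} \gamma_{24} + \frac{42}{5} \gamma_{34} - \frac{21}{4} \gamma_{45} + \frac{189}{8} \gamma_{124} - \frac{6}{5} \gamma_{135} - \frac{18}{5} \gamma_{234} + \frac{63}{4} \gamma_{245} + \frac{27}{5} \gamma_{12345}
Answer: \frac{189}{2}


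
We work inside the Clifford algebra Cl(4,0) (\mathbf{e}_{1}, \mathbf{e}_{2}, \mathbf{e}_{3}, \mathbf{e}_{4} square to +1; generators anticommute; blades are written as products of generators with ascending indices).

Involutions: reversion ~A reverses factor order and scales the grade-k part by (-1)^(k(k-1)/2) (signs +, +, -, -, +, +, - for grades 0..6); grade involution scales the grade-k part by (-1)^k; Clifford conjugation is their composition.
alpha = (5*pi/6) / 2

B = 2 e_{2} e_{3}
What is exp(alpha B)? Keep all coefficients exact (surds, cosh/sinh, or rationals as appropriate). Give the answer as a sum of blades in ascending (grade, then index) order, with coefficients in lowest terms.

B^2 = (2)^2*(e_{2} e_{3})^2 = 4*(-1) = -4 (a basis 2-blade squares to minus the product of its generators' squares).
B^2 = -4 — the series telescopes trigonometrically here: l = 2, alpha*l = \frac{5 \pi}{6}, so exp(alpha B) = cos(\frac{5 \pi}{6}) + (sin(\frac{5 \pi}{6})/2)*B = - \frac{\sqrt{3}}{2} + (\frac{1}{4})*B.
Answer: - \frac{\sqrt{3}}{2} + \frac{1}{2} e_{2} e_{3}


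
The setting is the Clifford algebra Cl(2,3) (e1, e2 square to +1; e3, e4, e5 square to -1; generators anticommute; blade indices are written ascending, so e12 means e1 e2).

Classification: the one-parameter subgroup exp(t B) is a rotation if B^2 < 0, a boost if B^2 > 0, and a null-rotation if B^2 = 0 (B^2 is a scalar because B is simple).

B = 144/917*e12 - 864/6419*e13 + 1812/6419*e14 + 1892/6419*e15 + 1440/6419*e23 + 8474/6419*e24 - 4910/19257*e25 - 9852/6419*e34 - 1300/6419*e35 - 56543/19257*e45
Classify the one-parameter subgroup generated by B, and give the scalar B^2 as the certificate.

B^2 term by term: the squares give (144/917)^2*(e12)^2 + (-864/6419)^2*(e13)^2 + (1812/6419)^2*(e14)^2 + (1892/6419)^2*(e15)^2 + (1440/6419)^2*(e23)^2 + (8474/6419)^2*(e24)^2 + (-4910/19257)^2*(e25)^2 + (-9852/6419)^2*(e34)^2 + (-1300/6419)^2*(e35)^2 + (-56543/19257)^2*(e45)^2 = 20736/840889*(-1) + 746496/41203561*(+1) + 3283344/41203561*(+1) + 3579664/41203561*(+1) + 2073600/41203561*(+1) + 71808676/41203561*(+1) + 24108100/370832049*(+1) + 97061904/41203561*(-1) + 1690000/41203561*(-1) + 3197110849/370832049*(-1) = -9 (each basis 2-blade squares to minus the product of its generators' squares); cross terms between blades sharing an index anticommute and cancel; the commuting (index-disjoint) pairs give grade-4 terms 2*c*c'*(blade product), which cancel blade by blade — e1234: -2837376/5886223 + 14643072/41203561 + 5218560/41203561 = 0; e1235: -374400/5886223 - 2828160/41203561 + 5448960/41203561 = 0; e1245: -5428128/5886223 + 5931280/41203561 + 32065616/41203561 = 0; e1345: 32568768/41203561 + 4711200/41203561 - 37279968/41203561 = 0; e2345: -54281280/41203561 + 22032400/41203561 + 32248880/41203561 = 0 — confirming B is simple. So B^2 = -9.
Answer: rotation, certificate B^2 = -9. No conjugation can change B^2 = -9; the sign gives the class.


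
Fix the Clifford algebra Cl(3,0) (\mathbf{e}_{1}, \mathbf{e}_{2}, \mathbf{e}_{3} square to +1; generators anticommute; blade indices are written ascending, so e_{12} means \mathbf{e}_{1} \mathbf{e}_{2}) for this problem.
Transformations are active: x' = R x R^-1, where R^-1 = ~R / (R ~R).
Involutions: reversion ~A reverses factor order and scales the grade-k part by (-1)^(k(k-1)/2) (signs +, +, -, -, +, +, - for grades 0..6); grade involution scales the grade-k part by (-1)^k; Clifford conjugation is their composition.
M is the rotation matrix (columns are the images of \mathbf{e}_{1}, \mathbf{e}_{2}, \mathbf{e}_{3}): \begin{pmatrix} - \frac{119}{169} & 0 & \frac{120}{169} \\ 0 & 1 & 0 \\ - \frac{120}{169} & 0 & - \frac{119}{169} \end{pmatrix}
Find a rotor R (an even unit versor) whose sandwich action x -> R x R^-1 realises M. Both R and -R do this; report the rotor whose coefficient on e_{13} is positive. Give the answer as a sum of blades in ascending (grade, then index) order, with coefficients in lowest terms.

Method: write R = a + b12*e_{12} + b13*e_{13} + b23*e_{23} with a^2 + b12^2 + b13^2 + b23^2 = 1 (so R^-1 = ~R). Expanding the columns R e_j ~R gives tr M = 4a^2 - 1 and, from the antisymmetric part, M21 - M12 = -4a*b12, M13 - M31 = 4a*b13, M32 - M23 = -4a*b23.
Here tr M = -\frac{69}{169}, so a^2 = (1 + tr M)/4 = \frac{25}{169} and a = ±\frac{5}{13}. Taking a = \frac{5}{13}: M21 - M12 = 0, M13 - M31 = \frac{240}{169}, M32 - M23 = 0, giving b12 = 0, b13 = \frac{12}{13}, b23 = 0, i.e. R = \frac{5}{13} + \frac{12}{13} e_{13}.
Its e_{13} coefficient is already positive.
Answer: \frac{5}{13} + \frac{12}{13} e_{13}. Why the constraint matters: R and -R act identically through the sandwich — M has trace -\frac{69}{169} either way — so only the sign condition on e_{13} picks one of the two preimages.


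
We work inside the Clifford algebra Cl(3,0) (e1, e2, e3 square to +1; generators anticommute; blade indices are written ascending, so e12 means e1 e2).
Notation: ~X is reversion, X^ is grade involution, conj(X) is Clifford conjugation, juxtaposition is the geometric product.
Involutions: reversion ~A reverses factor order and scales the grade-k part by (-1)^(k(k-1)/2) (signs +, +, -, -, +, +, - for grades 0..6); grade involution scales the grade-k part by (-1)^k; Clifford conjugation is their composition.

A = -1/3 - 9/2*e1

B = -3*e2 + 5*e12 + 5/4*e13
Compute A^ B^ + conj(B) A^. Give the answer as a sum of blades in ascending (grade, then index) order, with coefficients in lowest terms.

first term: 43/2*e2 + 45/8*e3 + 71/6*e12 - 5/12*e13
second term: 43/2*e2 + 45/8*e3 - 71/6*e12 + 5/12*e13
Answer: 43*e2 + 45/4*e3


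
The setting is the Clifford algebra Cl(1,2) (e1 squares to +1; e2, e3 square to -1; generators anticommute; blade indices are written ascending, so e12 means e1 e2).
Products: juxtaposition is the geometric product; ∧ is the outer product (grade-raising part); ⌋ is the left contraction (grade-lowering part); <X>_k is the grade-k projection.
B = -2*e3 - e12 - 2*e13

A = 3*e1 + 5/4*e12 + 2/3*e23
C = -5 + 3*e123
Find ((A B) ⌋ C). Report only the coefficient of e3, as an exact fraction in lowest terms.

step 1: -5/4 - 5/3*e2 - 6*e3 + 4/3*e12 - 20/3*e13 + 5/2*e23 - 5/2*e123
step 2: 55/4 - 15/2*e1 + 20*e2 + 4*e3 + 18*e12 - 5*e13 - 15/4*e123
Answer: 4


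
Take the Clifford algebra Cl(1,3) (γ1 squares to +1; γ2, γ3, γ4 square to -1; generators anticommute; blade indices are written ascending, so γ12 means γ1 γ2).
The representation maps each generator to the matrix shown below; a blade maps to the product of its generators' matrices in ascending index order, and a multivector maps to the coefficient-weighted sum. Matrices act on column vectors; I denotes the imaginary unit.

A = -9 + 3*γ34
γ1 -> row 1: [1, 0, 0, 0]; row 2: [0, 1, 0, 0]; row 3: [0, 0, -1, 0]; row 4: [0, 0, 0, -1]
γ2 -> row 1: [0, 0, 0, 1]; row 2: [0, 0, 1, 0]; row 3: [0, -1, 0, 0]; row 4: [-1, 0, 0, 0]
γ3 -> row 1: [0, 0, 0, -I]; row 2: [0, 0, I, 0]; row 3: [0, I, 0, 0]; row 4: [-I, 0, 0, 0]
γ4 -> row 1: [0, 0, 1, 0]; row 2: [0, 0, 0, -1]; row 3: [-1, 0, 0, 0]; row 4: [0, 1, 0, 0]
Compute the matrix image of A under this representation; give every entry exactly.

Bivector images (products of the table entries): rho(γ34) = rho(γ3)rho(γ4) = row 1: [0, -I, 0, 0]; row 2: [-I, 0, 0, 0]; row 3: [0, 0, 0, -I]; row 4: [0, 0, -I, 0].
M = (-9)*1 + (3)*rho(γ34), summed entrywise (1 is the identity matrix):
Answer: row 1: [-9, -3*I, 0, 0]; row 2: [-3*I, -9, 0, 0]; row 3: [0, 0, -9, -3*I]; row 4: [0, 0, -3*I, -9]


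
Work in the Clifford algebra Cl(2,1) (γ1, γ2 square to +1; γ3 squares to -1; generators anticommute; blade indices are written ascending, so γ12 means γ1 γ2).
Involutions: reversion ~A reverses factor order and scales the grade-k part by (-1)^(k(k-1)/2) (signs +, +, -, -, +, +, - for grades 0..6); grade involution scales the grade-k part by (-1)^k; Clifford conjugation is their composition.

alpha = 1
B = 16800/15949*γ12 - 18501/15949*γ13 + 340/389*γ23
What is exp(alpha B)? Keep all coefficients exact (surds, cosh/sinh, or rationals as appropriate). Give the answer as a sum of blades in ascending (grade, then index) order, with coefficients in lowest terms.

B^2 term by term: the squares give (16800/15949)^2*(γ12)^2 + (-18501/15949)^2*(γ13)^2 + (340/389)^2*(γ23)^2 = 282240000/254370601*(-1) + 342287001/254370601*(+1) + 115600/151321*(+1) = 1 (each basis 2-blade squares to minus the product of its generators' squares); cross terms between blades sharing an index anticommute and cancel. So B^2 = 1.
B^2 = 1 — hyperbolic case — the even/odd split gives cosh and sinh: l = 1, alpha*l = 1, so exp(alpha B) = cosh(1) + (sinh(1)/1)*B = cosh(1) + (sinh(1))*B.
Answer: cosh(1) + 16800*sinh(1)/15949*γ12 - 18501*sinh(1)/15949*γ13 + 340*sinh(1)/389*γ23


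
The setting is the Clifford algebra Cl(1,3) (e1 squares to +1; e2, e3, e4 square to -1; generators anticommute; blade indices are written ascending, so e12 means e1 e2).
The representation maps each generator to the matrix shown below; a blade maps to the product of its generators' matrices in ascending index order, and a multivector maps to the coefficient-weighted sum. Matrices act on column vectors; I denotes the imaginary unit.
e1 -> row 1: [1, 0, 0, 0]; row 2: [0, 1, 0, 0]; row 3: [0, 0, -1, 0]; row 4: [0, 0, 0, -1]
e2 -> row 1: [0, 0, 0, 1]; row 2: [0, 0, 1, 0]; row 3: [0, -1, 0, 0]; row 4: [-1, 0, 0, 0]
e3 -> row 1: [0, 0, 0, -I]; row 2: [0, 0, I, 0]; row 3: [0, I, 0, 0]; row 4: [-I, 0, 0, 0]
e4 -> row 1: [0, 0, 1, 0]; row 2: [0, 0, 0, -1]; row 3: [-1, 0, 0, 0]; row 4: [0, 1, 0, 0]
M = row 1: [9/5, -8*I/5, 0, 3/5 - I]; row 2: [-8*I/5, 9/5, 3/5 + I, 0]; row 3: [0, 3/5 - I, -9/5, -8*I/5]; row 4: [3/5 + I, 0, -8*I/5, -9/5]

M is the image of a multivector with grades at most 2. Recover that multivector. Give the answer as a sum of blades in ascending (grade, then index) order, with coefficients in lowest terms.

Method: the blade images are trace-orthogonal — tr(rho(e_A) rho(e_B)^-1) = 4 if A = B and 0 otherwise — and rho(e_A)^-1 = (e_A)^2 * rho(e_A) with (e_A)^2 = +1 or -1, so the coefficient of e_A in the preimage is (e_A)^2 * tr(M rho(e_A))/4.
Nonzero projections over blades of grade <= 2: e1: (e1)^2 = +1, tr(M rho(e1)) = 36/5, coefficient 9/5; e12: (e12)^2 = +1, tr(M rho(e12)) = 12/5, coefficient 3/5; e13: (e13)^2 = +1, tr(M rho(e13)) = 4, coefficient 1; e34: (e34)^2 = -1, tr(M rho(e34)) = -32/5, coefficient 8/5. Every other blade of grade <= 2 projects to 0.
Answer: 9/5*e1 + 3/5*e12 + e13 + 8/5*e34


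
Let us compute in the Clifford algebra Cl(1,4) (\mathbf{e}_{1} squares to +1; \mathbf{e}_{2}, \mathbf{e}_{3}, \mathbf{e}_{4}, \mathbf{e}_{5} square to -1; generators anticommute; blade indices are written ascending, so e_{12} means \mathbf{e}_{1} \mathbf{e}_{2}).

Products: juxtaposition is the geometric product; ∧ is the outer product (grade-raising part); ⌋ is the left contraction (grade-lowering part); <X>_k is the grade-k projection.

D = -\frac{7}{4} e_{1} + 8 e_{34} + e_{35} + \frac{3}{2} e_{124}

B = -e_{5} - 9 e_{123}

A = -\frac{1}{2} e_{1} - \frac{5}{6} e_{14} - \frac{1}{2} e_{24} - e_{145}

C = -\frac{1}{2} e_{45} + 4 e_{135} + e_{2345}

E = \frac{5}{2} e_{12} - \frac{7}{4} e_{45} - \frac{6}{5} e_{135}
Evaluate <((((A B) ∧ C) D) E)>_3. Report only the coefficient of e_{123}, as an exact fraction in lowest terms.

step 1: -e_{14} + \frac{1}{2} e_{15} + \frac{9}{2} e_{23} - \frac{9}{2} e_{134} + \frac{5}{6} e_{145} - \frac{15}{2} e_{234} + \frac{1}{2} e_{245} + 9 e_{2345}
step 2: -\frac{9}{4} e_{2345}
step 3: -\frac{9}{4} e_{24} + 18 e_{25} - \frac{27}{8} e_{135} + \frac{63}{16} e_{12345}
step 4: -\frac{81}{20} - \frac{45}{8} e_{14} + 45 e_{15} - \frac{1449}{40} e_{24} - \frac{63}{16} e_{25} - \frac{4707}{320} e_{123} + \frac{189}{32} e_{134} - \frac{135}{16} e_{235} + \frac{315}{32} e_{345} - \frac{27}{10} e_{12345}
step 5: -\frac{4707}{320} e_{123} + \frac{189}{32} e_{134} - \frac{135}{16} e_{235} + \frac{315}{32} e_{345}
Answer: -\frac{4707}{320}


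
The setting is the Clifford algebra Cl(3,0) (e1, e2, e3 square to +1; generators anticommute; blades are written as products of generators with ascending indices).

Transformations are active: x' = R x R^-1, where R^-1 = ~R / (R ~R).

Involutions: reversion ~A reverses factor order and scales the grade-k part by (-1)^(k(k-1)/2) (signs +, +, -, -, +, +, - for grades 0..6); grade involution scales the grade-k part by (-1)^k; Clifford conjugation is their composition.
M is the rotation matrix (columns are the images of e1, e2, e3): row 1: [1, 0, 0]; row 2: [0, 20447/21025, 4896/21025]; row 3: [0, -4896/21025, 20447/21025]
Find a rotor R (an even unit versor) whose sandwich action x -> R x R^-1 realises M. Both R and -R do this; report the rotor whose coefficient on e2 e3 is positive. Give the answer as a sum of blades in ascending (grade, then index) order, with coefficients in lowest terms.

Method: write R = a + b12*e1 e2 + b13*e1 e3 + b23*e2 e3 with a^2 + b12^2 + b13^2 + b23^2 = 1 (so R^-1 = ~R). Expanding the columns R e_j ~R gives tr M = 4a^2 - 1 and, from the antisymmetric part, M21 - M12 = -4a*b12, M13 - M31 = 4a*b13, M32 - M23 = -4a*b23.
Here tr M = 61919/21025, so a^2 = (1 + tr M)/4 = 20736/21025 and a = ±144/145. Taking a = 144/145: M21 - M12 = 0, M13 - M31 = 0, M32 - M23 = -9792/21025, giving b12 = 0, b13 = 0, b23 = 17/145, i.e. R = 144/145 + 17/145*e2 e3.
Its e2 e3 coefficient is already positive.
Answer: 144/145 + 17/145*e2 e3. Sheet selection: the two-to-one cover makes ±R indistinguishable at the matrix level (trace 61919/21025), so uniqueness comes from the required sign on e2 e3.
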